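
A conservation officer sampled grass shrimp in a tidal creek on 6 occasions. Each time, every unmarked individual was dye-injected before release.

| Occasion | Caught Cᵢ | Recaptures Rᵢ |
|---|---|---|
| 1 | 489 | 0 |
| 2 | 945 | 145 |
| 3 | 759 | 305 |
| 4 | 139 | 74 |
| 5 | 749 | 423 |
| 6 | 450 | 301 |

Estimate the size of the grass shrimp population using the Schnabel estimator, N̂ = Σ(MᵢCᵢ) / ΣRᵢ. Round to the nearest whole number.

N ≈ 3203

Marked at large before each occasion: Mᵢ = Σⱼ<ᵢ (Cⱼ − Rⱼ) → M1=0, M2=489, M3=1289, M4=1743, M5=1808, M6=2134
Σ MᵢCᵢ = 0·489 + 489·945 + 1289·759 + 1743·139 + 1808·749 + 2134·450 = 0 + 462105 + 978351 + 242277 + 1354192 + 960300 = 3997225
Σ Rᵢ = 0 + 145 + 305 + 74 + 423 + 301 = 1248
N̂ = 3997225 / 1248 ≈ 3202.9 → 3203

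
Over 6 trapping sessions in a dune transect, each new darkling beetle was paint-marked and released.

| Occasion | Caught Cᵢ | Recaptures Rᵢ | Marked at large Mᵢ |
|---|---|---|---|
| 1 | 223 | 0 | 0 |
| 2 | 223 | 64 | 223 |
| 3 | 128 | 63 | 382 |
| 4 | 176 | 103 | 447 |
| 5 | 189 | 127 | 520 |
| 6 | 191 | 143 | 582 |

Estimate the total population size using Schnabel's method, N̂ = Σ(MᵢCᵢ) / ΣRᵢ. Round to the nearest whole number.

N ≈ 773

Σ MᵢCᵢ = 0·223 + 223·223 + 382·128 + 447·176 + 520·189 + 582·191 = 0 + 49729 + 48896 + 78672 + 98280 + 111162 = 386739
Σ Rᵢ = 0 + 64 + 63 + 103 + 127 + 143 = 500
N̂ = 386739 / 500 ≈ 773.48 → 773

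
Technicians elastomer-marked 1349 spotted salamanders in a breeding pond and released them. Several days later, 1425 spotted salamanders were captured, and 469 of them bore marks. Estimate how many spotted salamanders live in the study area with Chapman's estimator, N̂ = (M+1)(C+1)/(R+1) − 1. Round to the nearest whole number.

N ≈ 4095

N̂ = (1349+1)(1425+1)/(469+1) − 1 = 1350·1426/470 − 1
= 1925100/470 − 1 ≈ 4096.0 − 1 ≈ 4095.0 → 4095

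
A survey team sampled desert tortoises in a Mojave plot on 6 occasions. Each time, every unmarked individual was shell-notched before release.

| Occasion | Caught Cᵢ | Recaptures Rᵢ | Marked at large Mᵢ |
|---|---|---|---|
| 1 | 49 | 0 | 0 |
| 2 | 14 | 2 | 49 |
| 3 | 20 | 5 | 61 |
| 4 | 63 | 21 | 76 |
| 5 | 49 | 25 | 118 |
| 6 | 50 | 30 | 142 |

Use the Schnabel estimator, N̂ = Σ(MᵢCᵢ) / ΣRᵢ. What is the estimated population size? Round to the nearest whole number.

Σ MᵢCᵢ = 0·49 + 49·14 + 61·20 + 76·63 + 118·49 + 142·50 = 0 + 686 + 1220 + 4788 + 5782 + 7100 = 19576
Σ Rᵢ = 0 + 2 + 5 + 21 + 25 + 30 = 83
N̂ = 19576 / 83 ≈ 235.9 → 236

N ≈ 236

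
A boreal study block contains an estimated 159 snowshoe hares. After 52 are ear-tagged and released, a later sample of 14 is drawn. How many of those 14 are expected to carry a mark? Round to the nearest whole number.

Expected recaptures E[R] = M·C / N.
E[R] = 52 × 14 / 159 = 728 / 159 ≈ 4.6 → 5

expected recaptures ≈ 5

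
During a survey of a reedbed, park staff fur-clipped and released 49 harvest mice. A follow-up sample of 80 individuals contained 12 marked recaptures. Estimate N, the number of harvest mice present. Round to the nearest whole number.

N ≈ 327

Lincoln-Petersen assumes M/N = R/C, so N = M·C / R.
N = (49 × 80) / 12 = 3920 / 12 ≈ 326.7 → 327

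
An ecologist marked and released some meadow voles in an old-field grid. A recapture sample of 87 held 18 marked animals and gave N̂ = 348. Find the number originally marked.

From N = M·C/R: M = N·R / C = 348·18 / 87 = 6264 / 87 = 72.

M = 72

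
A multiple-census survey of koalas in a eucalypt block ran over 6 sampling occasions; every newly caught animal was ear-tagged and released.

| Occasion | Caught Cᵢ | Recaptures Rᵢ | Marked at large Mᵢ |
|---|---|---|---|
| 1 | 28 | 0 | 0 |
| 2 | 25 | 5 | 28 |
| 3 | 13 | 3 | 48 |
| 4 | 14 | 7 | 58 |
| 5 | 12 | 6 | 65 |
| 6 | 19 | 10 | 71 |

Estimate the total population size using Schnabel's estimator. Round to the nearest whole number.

Σ MᵢCᵢ = 0·28 + 28·25 + 48·13 + 58·14 + 65·12 + 71·19 = 0 + 700 + 624 + 812 + 780 + 1349 = 4265
Σ Rᵢ = 0 + 5 + 3 + 7 + 6 + 10 = 31
N̂ = 4265 / 31 ≈ 137.6 → 138

N ≈ 138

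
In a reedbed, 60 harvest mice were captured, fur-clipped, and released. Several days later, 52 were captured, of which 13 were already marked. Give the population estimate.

N = (60 × 52) / 13 = 3120 / 13 = 240

N = 240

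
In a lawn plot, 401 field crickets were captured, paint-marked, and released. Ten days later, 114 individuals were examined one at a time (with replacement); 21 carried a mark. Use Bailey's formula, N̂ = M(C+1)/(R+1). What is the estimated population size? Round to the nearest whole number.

N̂ = 401·(114+1)/(21+1) = 401·115/22 = 46115/22 ≈ 2096.1 → 2096

N ≈ 2096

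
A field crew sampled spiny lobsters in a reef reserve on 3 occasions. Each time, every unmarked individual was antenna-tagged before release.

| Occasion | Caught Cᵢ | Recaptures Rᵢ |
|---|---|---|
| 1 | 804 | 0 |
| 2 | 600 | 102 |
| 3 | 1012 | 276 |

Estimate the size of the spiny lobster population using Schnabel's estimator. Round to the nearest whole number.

N ≈ 4762

Marked at large before each occasion: Mᵢ = Σⱼ<ᵢ (Cⱼ − Rⱼ) → M1=0, M2=804, M3=1302
Σ MᵢCᵢ = 0·804 + 804·600 + 1302·1012 = 0 + 482400 + 1317624 = 1800024
Σ Rᵢ = 0 + 102 + 276 = 378
N̂ = 1800024 / 378 ≈ 4762.0 → 4762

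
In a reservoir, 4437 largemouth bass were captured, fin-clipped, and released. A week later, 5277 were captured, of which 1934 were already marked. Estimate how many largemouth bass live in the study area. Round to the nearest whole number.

N ≈ 12,107

N = (4437 × 5277) / 1934 = 23414049 / 1934 ≈ 12106.5 → 12107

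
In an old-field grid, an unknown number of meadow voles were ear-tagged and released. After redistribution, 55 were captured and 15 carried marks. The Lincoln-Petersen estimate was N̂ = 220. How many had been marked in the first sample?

M = 60

From N = M·C/R: M = N·R / C = 220·15 / 55 = 3300 / 55 = 60.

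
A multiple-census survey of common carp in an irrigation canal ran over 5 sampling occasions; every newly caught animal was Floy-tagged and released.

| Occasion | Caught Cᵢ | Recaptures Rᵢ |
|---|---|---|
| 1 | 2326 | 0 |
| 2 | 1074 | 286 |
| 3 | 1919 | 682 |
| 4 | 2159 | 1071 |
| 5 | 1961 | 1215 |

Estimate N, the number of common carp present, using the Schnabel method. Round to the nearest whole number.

Marked at large before each occasion: Mᵢ = Σⱼ<ᵢ (Cⱼ − Rⱼ) → M1=0, M2=2326, M3=3114, M4=4351, M5=5439
Σ MᵢCᵢ = 0·2326 + 2326·1074 + 3114·1919 + 4351·2159 + 5439·1961 = 0 + 2498124 + 5975766 + 9393809 + 10665879 = 28533578
Σ Rᵢ = 0 + 286 + 682 + 1071 + 1215 = 3254
N̂ = 28533578 / 3254 ≈ 8768.8 → 8769

N ≈ 8769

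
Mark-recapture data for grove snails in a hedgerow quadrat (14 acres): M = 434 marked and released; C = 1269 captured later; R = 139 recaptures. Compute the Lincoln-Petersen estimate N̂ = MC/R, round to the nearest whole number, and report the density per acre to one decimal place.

N̂ = 434·1269/139 = 550746/139 ≈ 3962.2 → 3962
Density = N̂ / area = 3962 / 14 = 283.0 per acre

density ≈ 283.0 grove snails per acre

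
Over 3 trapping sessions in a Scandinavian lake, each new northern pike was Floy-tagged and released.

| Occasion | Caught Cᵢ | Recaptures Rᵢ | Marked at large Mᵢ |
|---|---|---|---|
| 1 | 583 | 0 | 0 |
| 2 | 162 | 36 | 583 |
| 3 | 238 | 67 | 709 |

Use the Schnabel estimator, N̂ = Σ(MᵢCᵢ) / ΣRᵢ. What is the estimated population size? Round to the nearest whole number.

Σ MᵢCᵢ = 0·583 + 583·162 + 709·238 = 0 + 94446 + 168742 = 263188
Σ Rᵢ = 0 + 36 + 67 = 103
N̂ = 263188 / 103 ≈ 2555.2 → 2555

N ≈ 2555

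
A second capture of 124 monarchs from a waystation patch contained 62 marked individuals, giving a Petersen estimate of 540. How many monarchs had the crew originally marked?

M = 270

From N = M·C/R: M = N·R / C = 540·62 / 124 = 33480 / 124 = 270.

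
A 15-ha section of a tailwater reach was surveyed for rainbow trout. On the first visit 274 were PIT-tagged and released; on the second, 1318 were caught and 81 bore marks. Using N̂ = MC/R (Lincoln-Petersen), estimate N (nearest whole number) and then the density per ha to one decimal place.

N̂ = 274·1318/81 = 361132/81 ≈ 4458.4 → 4458
Density = N̂ / area = 4458 / 15 ≈ 297.20 → 297.2 per ha

density ≈ 297.2 rainbow trout per ha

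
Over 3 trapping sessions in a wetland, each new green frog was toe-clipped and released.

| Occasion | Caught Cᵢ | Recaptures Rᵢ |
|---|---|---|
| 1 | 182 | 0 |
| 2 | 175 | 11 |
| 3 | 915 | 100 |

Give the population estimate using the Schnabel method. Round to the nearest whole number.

N ≈ 3139

Marked at large before each occasion: Mᵢ = Σⱼ<ᵢ (Cⱼ − Rⱼ) → M1=0, M2=182, M3=346
Σ MᵢCᵢ = 0·182 + 182·175 + 346·915 = 0 + 31850 + 316590 = 348440
Σ Rᵢ = 0 + 11 + 100 = 111
N̂ = 348440 / 111 ≈ 3139.1 → 3139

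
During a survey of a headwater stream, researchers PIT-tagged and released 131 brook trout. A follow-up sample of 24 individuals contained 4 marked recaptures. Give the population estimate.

N = (131 × 24) / 4 = 3144 / 4 = 786

N = 786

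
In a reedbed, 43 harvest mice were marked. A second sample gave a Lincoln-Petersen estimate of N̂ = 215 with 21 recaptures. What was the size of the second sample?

From N = M·C/R: C = N·R / M = 215·21 / 43 = 4515 / 43 = 105.

C = 105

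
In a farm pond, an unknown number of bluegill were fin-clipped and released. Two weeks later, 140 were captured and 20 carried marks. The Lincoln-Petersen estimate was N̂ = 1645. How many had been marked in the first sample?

M = 235

From N = M·C/R: M = N·R / C = 1645·20 / 140 = 32900 / 140 = 235.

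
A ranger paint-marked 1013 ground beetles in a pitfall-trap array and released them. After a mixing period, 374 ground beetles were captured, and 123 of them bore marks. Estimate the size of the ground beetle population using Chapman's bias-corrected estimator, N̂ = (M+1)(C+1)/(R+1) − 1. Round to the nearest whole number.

N ≈ 3066

N̂ = (1013+1)(374+1)/(123+1) − 1 = 1014·375/124 − 1
= 380250/124 − 1 ≈ 3066.5 − 1 ≈ 3065.5 → 3066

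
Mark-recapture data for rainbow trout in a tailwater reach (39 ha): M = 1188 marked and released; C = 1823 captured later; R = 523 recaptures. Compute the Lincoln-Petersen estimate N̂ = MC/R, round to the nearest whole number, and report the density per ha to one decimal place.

density ≈ 106.2 rainbow trout per ha

N̂ = 1188·1823/523 = 2165724/523 ≈ 4141.0 → 4141
Density = N̂ / area = 4141 / 39 ≈ 106.18 → 106.2 per ha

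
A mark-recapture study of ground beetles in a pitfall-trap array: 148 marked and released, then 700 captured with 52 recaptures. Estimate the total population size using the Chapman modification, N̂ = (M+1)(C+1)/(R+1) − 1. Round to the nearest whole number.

N̂ = (148+1)(700+1)/(52+1) − 1 = 149·701/53 − 1
= 104449/53 − 1 ≈ 1970.7 − 1 ≈ 1969.7 → 1970

N ≈ 1970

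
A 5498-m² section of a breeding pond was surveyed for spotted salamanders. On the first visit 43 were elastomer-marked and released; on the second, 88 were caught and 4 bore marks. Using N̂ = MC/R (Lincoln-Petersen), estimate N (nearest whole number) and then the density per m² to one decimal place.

N̂ = 43·88/4 = 3784/4 = 946
Density = N̂ / area = 946 / 5498 ≈ 0.17 → 0.2 per m²

density ≈ 0.2 spotted salamanders per m²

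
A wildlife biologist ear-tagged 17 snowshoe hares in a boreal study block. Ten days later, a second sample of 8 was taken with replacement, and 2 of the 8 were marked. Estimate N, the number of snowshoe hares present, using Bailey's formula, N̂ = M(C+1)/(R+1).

N = 51

N̂ = 17·(8+1)/(2+1) = 17·9/3 = 153/3 = 51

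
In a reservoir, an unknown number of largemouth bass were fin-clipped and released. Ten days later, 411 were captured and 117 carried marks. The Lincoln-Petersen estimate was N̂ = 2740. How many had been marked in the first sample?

M = 780

From N = M·C/R: M = N·R / C = 2740·117 / 411 = 320580 / 411 = 780.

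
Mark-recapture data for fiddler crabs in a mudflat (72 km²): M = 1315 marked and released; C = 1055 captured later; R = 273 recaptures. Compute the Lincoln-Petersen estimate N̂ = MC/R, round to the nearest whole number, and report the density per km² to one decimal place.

N̂ = 1315·1055/273 = 1387325/273 ≈ 5081.8 → 5082
Density = N̂ / area = 5082 / 72 ≈ 70.58 → 70.6 per km²

density ≈ 70.6 fiddler crabs per km²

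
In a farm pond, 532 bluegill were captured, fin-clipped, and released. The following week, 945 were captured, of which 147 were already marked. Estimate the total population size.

N = 3420

Lincoln-Petersen assumes M/N = R/C, so N = M·C / R.
N = (532 × 945) / 147 = 502740 / 147 = 3420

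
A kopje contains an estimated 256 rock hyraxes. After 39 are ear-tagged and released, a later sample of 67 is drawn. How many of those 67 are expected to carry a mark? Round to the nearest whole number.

expected recaptures ≈ 10

Expected recaptures E[R] = M·C / N.
E[R] = 39 × 67 / 256 = 2613 / 256 ≈ 10.2 → 10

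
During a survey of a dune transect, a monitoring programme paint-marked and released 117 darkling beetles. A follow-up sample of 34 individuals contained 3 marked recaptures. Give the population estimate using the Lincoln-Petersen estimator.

N = 1326

If marked individuals mix randomly, R/C ≈ M/N, giving N ≈ M·C/R.
N = (117 × 34) / 3 = 3978 / 3 = 1326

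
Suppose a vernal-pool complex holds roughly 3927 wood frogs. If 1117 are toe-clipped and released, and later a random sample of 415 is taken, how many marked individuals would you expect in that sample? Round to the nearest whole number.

Expected recaptures E[R] = M·C / N.
E[R] = 1117 × 415 / 3927 = 463555 / 3927 ≈ 118.0 → 118

expected recaptures ≈ 118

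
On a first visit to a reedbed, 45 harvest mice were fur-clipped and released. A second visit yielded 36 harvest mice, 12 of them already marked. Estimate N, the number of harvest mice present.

N = 135

N = (45 × 36) / 12 = 1620 / 12 = 135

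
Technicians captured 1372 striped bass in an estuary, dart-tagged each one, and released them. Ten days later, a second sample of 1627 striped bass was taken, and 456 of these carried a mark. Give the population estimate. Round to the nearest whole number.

If marked individuals mix randomly, R/C ≈ M/N, giving N ≈ M·C/R.
N = (1372 × 1627) / 456 = 2232244 / 456 ≈ 4895.3 → 4895

N ≈ 4895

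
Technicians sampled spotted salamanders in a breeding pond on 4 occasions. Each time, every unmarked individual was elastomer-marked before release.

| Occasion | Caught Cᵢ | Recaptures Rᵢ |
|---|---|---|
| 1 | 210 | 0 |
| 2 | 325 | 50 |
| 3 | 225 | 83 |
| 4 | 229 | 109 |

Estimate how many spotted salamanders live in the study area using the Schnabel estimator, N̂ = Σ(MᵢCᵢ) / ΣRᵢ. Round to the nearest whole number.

Marked at large before each occasion: Mᵢ = Σⱼ<ᵢ (Cⱼ − Rⱼ) → M1=0, M2=210, M3=485, M4=627
Σ MᵢCᵢ = 0·210 + 210·325 + 485·225 + 627·229 = 0 + 68250 + 109125 + 143583 = 320958
Σ Rᵢ = 0 + 50 + 83 + 109 = 242
N̂ = 320958 / 242 ≈ 1326.3 → 1326

N ≈ 1326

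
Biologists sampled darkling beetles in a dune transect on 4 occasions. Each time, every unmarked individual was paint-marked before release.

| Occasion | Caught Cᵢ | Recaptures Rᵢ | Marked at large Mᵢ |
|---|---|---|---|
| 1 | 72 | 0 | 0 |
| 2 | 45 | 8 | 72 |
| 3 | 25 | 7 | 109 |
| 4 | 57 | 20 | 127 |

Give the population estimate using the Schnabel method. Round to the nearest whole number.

Σ MᵢCᵢ = 0·72 + 72·45 + 109·25 + 127·57 = 0 + 3240 + 2725 + 7239 = 13204
Σ Rᵢ = 0 + 8 + 7 + 20 = 35
N̂ = 13204 / 35 ≈ 377.3 → 377

N ≈ 377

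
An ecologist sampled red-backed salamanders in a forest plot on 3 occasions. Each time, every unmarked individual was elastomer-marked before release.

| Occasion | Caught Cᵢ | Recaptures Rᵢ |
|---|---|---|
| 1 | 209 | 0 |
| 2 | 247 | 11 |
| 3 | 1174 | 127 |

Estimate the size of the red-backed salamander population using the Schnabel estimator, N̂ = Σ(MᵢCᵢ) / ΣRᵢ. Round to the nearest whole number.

Marked at large before each occasion: Mᵢ = Σⱼ<ᵢ (Cⱼ − Rⱼ) → M1=0, M2=209, M3=445
Σ MᵢCᵢ = 0·209 + 209·247 + 445·1174 = 0 + 51623 + 522430 = 574053
Σ Rᵢ = 0 + 11 + 127 = 138
N̂ = 574053 / 138 ≈ 4159.8 → 4160

N ≈ 4160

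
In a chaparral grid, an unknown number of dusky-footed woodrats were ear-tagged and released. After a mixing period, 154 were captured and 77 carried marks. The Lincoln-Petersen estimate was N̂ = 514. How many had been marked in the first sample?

M = 257

From N = M·C/R: M = N·R / C = 514·77 / 154 = 39578 / 154 = 257.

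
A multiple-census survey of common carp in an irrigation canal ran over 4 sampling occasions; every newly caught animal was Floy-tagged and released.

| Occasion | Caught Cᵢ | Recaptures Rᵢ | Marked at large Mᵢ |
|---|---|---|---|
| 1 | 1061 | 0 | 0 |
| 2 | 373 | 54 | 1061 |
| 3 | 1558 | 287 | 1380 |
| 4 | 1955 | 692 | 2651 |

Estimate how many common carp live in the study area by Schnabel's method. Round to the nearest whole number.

N ≈ 7482

Σ MᵢCᵢ = 0·1061 + 1061·373 + 1380·1558 + 2651·1955 = 0 + 395753 + 2150040 + 5182705 = 7728498
Σ Rᵢ = 0 + 54 + 287 + 692 = 1033
N̂ = 7728498 / 1033 ≈ 7481.6 → 7482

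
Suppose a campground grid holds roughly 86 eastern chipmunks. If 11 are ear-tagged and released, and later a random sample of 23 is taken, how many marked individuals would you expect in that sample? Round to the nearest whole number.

The marked fraction of the population is 11/86, so in a sample of 23 expect C·(M/N) marked.
E[R] = 11 × 23 / 86 = 253 / 86 ≈ 2.9 → 3

expected recaptures ≈ 3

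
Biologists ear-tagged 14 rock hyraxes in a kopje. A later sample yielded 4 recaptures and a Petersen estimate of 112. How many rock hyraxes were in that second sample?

C = 32

From N = M·C/R: C = N·R / M = 112·4 / 14 = 448 / 14 = 32.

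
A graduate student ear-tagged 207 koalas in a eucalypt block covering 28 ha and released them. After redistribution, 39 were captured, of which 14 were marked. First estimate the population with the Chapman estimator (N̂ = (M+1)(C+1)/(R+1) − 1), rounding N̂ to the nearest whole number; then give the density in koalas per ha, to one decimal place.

density ≈ 19.8 koalas per ha

N̂ = 208·40/15 − 1 = 8320/15 − 1 ≈ 553.7 → 554
Density = N̂ / area = 554 / 28 ≈ 19.79 → 19.8 per ha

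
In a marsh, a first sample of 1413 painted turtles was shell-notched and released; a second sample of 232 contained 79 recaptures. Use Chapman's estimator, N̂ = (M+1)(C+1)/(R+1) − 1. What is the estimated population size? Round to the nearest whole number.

N̂ = (1413+1)(232+1)/(79+1) − 1 = 1414·233/80 − 1
= 329462/80 − 1 ≈ 4118.3 − 1 ≈ 4117.3 → 4117

N ≈ 4117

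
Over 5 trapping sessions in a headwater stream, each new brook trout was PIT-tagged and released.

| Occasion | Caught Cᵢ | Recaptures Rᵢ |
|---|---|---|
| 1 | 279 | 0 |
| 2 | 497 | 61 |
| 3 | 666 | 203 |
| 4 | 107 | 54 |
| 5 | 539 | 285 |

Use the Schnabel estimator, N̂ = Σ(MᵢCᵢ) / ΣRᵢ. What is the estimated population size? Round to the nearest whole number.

Marked at large before each occasion: Mᵢ = Σⱼ<ᵢ (Cⱼ − Rⱼ) → M1=0, M2=279, M3=715, M4=1178, M5=1231
Σ MᵢCᵢ = 0·279 + 279·497 + 715·666 + 1178·107 + 1231·539 = 0 + 138663 + 476190 + 126046 + 663509 = 1404408
Σ Rᵢ = 0 + 61 + 203 + 54 + 285 = 603
N̂ = 1404408 / 603 ≈ 2329.0 → 2329

N ≈ 2329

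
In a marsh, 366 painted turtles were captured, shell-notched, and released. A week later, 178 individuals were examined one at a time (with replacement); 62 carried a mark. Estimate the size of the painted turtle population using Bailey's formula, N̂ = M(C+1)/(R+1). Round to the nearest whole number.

N̂ = 366·(178+1)/(62+1) = 366·179/63 = 65514/63 ≈ 1039.9 → 1040

N ≈ 1040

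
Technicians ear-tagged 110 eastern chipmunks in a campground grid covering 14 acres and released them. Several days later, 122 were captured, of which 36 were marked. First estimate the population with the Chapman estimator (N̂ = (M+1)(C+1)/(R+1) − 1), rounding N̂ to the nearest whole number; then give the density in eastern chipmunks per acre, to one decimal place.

N̂ = 111·123/37 − 1 = 13653/37 − 1 = 368
Density = N̂ / area = 368 / 14 ≈ 26.29 → 26.3 per acre

density ≈ 26.3 eastern chipmunks per acre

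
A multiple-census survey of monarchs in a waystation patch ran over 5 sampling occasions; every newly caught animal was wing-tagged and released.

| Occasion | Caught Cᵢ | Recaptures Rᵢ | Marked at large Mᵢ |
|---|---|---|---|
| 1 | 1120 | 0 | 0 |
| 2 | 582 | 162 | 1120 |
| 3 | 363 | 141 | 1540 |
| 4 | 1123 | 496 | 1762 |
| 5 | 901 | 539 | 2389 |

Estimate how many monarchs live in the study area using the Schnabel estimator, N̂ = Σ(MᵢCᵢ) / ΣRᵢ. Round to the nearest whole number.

N ≈ 3993

Σ MᵢCᵢ = 0·1120 + 1120·582 + 1540·363 + 1762·1123 + 2389·901 = 0 + 651840 + 559020 + 1978726 + 2152489 = 5342075
Σ Rᵢ = 0 + 162 + 141 + 496 + 539 = 1338
N̂ = 5342075 / 1338 ≈ 3992.6 → 3993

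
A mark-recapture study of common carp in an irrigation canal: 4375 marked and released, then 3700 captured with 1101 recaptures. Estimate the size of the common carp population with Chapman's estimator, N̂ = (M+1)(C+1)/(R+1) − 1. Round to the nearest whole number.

N̂ = (4375+1)(3700+1)/(1101+1) − 1 = 4376·3701/1102 − 1
= 16195576/1102 − 1 ≈ 14696.5 − 1 ≈ 14695.5 → 14696

N ≈ 14,696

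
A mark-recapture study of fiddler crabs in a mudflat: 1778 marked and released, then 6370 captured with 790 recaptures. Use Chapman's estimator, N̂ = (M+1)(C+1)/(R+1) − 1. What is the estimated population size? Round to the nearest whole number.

N̂ = (1778+1)(6370+1)/(790+1) − 1 = 1779·6371/791 − 1
= 11334009/791 − 1 ≈ 14328.7 − 1 ≈ 14327.7 → 14328

N ≈ 14,328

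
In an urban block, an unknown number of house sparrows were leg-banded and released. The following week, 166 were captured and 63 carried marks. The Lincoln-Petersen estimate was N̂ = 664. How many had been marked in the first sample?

M = 252

From N = M·C/R: M = N·R / C = 664·63 / 166 = 41832 / 166 = 252.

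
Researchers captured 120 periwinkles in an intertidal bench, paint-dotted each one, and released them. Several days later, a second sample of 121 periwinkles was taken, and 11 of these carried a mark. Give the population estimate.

N = 1320

Lincoln-Petersen assumes M/N = R/C, so N = M·C / R.
N = (120 × 121) / 11 = 14520 / 11 = 1320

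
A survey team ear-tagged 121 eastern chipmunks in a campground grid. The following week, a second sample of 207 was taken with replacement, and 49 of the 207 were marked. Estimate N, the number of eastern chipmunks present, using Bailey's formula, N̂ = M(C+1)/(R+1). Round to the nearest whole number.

N̂ = 121·(207+1)/(49+1) = 121·208/50 = 25168/50 ≈ 503.4 → 503

N ≈ 503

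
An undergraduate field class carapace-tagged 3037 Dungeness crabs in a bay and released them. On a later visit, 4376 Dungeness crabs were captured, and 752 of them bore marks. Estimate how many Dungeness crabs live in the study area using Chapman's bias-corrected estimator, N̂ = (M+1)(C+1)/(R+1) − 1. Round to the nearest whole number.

N ≈ 17,658

N̂ = (3037+1)(4376+1)/(752+1) − 1 = 3038·4377/753 − 1
= 13297326/753 − 1 ≈ 17659.1 − 1 ≈ 17658.1 → 17658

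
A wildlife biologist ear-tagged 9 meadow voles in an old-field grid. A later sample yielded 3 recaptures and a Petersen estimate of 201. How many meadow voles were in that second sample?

From N = M·C/R: C = N·R / M = 201·3 / 9 = 603 / 9 = 67.

C = 67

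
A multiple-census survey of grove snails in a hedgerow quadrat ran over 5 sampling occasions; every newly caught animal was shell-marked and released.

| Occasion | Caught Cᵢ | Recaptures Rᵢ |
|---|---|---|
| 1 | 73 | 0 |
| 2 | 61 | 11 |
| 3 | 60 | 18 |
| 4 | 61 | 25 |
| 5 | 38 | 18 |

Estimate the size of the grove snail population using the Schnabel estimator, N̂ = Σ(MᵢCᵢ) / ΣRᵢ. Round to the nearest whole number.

Marked at large before each occasion: Mᵢ = Σⱼ<ᵢ (Cⱼ − Rⱼ) → M1=0, M2=73, M3=123, M4=165, M5=201
Σ MᵢCᵢ = 0·73 + 73·61 + 123·60 + 165·61 + 201·38 = 0 + 4453 + 7380 + 10065 + 7638 = 29536
Σ Rᵢ = 0 + 11 + 18 + 25 + 18 = 72
N̂ = 29536 / 72 ≈ 410.2 → 410

N ≈ 410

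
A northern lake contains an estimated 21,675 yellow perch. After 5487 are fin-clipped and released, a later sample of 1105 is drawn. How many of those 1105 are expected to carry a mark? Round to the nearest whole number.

expected recaptures ≈ 280

Expected recaptures E[R] = M·C / N.
E[R] = 5487 × 1105 / 21675 = 6063135 / 21675 ≈ 279.7 → 280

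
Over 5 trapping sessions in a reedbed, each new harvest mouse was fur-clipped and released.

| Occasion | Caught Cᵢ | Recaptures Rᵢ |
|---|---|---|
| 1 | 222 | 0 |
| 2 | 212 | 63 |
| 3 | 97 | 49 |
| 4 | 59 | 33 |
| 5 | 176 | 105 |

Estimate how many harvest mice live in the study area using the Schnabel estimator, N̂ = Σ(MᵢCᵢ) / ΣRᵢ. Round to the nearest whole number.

Marked at large before each occasion: Mᵢ = Σⱼ<ᵢ (Cⱼ − Rⱼ) → M1=0, M2=222, M3=371, M4=419, M5=445
Σ MᵢCᵢ = 0·222 + 222·212 + 371·97 + 419·59 + 445·176 = 0 + 47064 + 35987 + 24721 + 78320 = 186092
Σ Rᵢ = 0 + 63 + 49 + 33 + 105 = 250
N̂ = 186092 / 250 ≈ 744.4 → 744

N ≈ 744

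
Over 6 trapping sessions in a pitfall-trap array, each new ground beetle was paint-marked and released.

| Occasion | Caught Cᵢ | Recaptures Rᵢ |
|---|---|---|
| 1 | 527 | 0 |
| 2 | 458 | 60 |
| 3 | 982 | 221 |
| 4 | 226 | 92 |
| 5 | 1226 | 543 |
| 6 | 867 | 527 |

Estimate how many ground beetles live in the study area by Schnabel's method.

N = 4111

Marked at large before each occasion: Mᵢ = Σⱼ<ᵢ (Cⱼ − Rⱼ) → M1=0, M2=527, M3=925, M4=1686, M5=1820, M6=2503
Σ MᵢCᵢ = 0·527 + 527·458 + 925·982 + 1686·226 + 1820·1226 + 2503·867 = 0 + 241366 + 908350 + 381036 + 2231320 + 2170101 = 5932173
Σ Rᵢ = 0 + 60 + 221 + 92 + 543 + 527 = 1443
N̂ = 5932173 / 1443 = 4111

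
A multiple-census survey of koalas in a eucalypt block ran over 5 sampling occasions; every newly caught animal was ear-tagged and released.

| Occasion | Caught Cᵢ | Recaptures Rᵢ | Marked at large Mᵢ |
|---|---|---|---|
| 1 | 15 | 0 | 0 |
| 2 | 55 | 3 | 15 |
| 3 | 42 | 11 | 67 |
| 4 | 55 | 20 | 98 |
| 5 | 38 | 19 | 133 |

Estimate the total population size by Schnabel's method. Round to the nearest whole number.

N ≈ 266

Σ MᵢCᵢ = 0·15 + 15·55 + 67·42 + 98·55 + 133·38 = 0 + 825 + 2814 + 5390 + 5054 = 14083
Σ Rᵢ = 0 + 3 + 11 + 20 + 19 = 53
N̂ = 14083 / 53 ≈ 265.7 → 266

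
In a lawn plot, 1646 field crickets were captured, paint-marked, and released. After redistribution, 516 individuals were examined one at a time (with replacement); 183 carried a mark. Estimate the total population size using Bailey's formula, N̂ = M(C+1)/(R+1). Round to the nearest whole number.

N ≈ 4625

N̂ = 1646·(516+1)/(183+1) = 1646·517/184 = 850982/184 ≈ 4624.9 → 4625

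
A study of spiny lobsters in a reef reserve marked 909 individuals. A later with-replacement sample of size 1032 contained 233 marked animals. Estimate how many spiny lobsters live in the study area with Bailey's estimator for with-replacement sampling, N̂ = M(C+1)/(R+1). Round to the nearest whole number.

N ≈ 4013

N̂ = 909·(1032+1)/(233+1) = 909·1033/234 = 938997/234 ≈ 4012.8 → 4013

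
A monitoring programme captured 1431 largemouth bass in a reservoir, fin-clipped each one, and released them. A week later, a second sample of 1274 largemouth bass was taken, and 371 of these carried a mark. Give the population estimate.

N = (1431 × 1274) / 371 = 1823094 / 371 = 4914

N = 4914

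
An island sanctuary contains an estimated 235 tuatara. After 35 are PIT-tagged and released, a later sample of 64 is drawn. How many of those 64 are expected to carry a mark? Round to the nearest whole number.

expected recaptures ≈ 10

The marked fraction of the population is 35/235, so in a sample of 64 expect C·(M/N) marked.
E[R] = 35 × 64 / 235 = 2240 / 235 ≈ 9.5 → 10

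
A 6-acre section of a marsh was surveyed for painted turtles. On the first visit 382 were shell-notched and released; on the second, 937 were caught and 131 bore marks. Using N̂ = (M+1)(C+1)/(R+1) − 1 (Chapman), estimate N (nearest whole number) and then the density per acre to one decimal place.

N̂ = 383·938/132 − 1 = 359254/132 − 1 ≈ 2720.6 → 2721
Density = N̂ / area = 2721 / 6 ≈ 453.50 → 453.5 per acre

density ≈ 453.5 painted turtles per acre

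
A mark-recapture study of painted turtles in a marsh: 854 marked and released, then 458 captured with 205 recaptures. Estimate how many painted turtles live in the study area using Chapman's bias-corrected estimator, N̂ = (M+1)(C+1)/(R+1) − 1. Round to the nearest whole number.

N̂ = (854+1)(458+1)/(205+1) − 1 = 855·459/206 − 1
= 392445/206 − 1 ≈ 1905.1 − 1 ≈ 1904.1 → 1904

N ≈ 1904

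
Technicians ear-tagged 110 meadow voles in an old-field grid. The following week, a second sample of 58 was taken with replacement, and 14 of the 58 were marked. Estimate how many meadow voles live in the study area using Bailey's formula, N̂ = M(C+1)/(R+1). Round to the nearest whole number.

N̂ = 110·(58+1)/(14+1) = 110·59/15 = 6490/15 ≈ 432.7 → 433

N ≈ 433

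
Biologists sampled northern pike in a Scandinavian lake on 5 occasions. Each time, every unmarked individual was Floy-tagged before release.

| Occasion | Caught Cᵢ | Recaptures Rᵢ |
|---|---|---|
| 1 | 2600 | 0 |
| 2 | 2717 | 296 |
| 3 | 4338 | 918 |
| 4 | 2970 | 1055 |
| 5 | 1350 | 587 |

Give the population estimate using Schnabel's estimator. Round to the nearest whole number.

Marked at large before each occasion: Mᵢ = Σⱼ<ᵢ (Cⱼ − Rⱼ) → M1=0, M2=2600, M3=5021, M4=8441, M5=10356
Σ MᵢCᵢ = 0·2600 + 2600·2717 + 5021·4338 + 8441·2970 + 10356·1350 = 0 + 7064200 + 21781098 + 25069770 + 13980600 = 67895668
Σ Rᵢ = 0 + 296 + 918 + 1055 + 587 = 2856
N̂ = 67895668 / 2856 ≈ 23773.0 → 23773

N ≈ 23,773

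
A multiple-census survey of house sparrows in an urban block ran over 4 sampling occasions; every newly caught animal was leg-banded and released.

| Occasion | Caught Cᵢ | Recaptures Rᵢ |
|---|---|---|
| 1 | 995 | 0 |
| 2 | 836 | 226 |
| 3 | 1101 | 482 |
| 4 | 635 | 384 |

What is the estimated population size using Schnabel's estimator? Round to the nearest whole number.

Marked at large before each occasion: Mᵢ = Σⱼ<ᵢ (Cⱼ − Rⱼ) → M1=0, M2=995, M3=1605, M4=2224
Σ MᵢCᵢ = 0·995 + 995·836 + 1605·1101 + 2224·635 = 0 + 831820 + 1767105 + 1412240 = 4011165
Σ Rᵢ = 0 + 226 + 482 + 384 = 1092
N̂ = 4011165 / 1092 ≈ 3673.2 → 3673

N ≈ 3673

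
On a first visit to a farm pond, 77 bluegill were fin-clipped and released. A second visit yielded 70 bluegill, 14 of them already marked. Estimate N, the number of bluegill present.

N = 385

N = (77 × 70) / 14 = 5390 / 14 = 385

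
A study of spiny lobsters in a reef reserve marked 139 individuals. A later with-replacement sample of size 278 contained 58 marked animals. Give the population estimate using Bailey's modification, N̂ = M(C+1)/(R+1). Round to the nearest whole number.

N ≈ 657

N̂ = 139·(278+1)/(58+1) = 139·279/59 = 38781/59 ≈ 657.3 → 657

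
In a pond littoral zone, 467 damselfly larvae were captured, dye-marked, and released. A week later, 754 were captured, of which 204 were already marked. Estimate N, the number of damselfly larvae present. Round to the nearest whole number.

N ≈ 1726

If marked individuals mix randomly, R/C ≈ M/N, giving N ≈ M·C/R.
N = (467 × 754) / 204 = 352118 / 204 ≈ 1726.1 → 1726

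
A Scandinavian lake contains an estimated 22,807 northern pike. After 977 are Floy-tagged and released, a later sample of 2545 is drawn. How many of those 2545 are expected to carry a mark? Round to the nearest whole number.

The marked fraction of the population is 977/22807, so in a sample of 2545 expect C·(M/N) marked.
E[R] = 977 × 2545 / 22807 = 2486465 / 22807 ≈ 109.0 → 109

expected recaptures ≈ 109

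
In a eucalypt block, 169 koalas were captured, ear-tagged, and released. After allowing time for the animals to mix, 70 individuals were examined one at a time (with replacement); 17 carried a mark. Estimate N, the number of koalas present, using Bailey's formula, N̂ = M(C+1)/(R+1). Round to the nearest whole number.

N̂ = 169·(70+1)/(17+1) = 169·71/18 = 11999/18 ≈ 666.6 → 667

N ≈ 667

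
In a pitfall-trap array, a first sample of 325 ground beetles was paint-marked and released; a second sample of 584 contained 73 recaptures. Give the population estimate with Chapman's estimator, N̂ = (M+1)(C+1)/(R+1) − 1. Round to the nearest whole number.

N̂ = (325+1)(584+1)/(73+1) − 1 = 326·585/74 − 1
= 190710/74 − 1 ≈ 2577.2 − 1 ≈ 2576.2 → 2576

N ≈ 2576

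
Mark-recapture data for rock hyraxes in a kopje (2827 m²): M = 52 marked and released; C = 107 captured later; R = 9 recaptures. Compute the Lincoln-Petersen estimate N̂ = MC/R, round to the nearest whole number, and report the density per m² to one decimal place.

density ≈ 0.2 rock hyraxes per m²

N̂ = 52·107/9 = 5564/9 ≈ 618.2 → 618
Density = N̂ / area = 618 / 2827 ≈ 0.22 → 0.2 per m²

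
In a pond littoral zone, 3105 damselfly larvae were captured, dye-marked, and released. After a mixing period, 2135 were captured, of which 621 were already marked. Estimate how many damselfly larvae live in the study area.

Lincoln-Petersen assumes M/N = R/C, so N = M·C / R.
N = (3105 × 2135) / 621 = 6629175 / 621 = 10675

N = 10,675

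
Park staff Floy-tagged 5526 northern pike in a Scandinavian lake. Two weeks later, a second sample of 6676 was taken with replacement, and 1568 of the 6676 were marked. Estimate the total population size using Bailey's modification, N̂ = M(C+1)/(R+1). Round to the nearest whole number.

N ≈ 23,516

N̂ = 5526·(6676+1)/(1568+1) = 5526·6677/1569 = 36897102/1569 ≈ 23516.3 → 23516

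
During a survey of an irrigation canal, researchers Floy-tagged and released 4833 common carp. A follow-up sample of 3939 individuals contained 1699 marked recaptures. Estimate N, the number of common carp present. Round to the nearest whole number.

N = (4833 × 3939) / 1699 = 19037187 / 1699 ≈ 11204.9 → 11205

N ≈ 11,205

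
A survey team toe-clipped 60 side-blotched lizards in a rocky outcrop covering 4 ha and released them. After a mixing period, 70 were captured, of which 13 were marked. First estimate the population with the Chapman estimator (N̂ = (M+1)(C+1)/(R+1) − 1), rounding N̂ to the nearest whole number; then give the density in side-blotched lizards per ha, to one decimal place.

density ≈ 77.0 side-blotched lizards per ha

N̂ = 61·71/14 − 1 = 4331/14 − 1 ≈ 308.4 → 308
Density = N̂ / area = 308 / 4 = 77.0 per ha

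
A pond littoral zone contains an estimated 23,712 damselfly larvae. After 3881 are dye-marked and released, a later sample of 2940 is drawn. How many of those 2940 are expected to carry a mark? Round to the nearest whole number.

Expected recaptures E[R] = M·C / N.
E[R] = 3881 × 2940 / 23712 = 11410140 / 23712 ≈ 481.2 → 481

expected recaptures ≈ 481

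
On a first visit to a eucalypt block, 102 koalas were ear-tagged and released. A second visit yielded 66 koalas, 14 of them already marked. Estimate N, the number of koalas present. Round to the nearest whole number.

N ≈ 481

The marked fraction in the recapture sample should equal the marked fraction in the population: 14/66 = 102/N.
N = (102 × 66) / 14 = 6732 / 14 ≈ 480.9 → 481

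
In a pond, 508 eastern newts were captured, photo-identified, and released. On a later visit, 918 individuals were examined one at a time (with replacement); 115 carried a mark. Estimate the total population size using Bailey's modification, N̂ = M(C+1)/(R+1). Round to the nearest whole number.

N ≈ 4025

N̂ = 508·(918+1)/(115+1) = 508·919/116 = 466852/116 ≈ 4024.6 → 4025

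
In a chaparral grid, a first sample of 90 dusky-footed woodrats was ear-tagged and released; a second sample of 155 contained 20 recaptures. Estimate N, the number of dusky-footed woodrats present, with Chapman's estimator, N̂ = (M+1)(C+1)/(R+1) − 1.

N̂ = (90+1)(155+1)/(20+1) − 1 = 91·156/21 − 1
= 14196/21 − 1 = 676 − 1 = 675

N = 675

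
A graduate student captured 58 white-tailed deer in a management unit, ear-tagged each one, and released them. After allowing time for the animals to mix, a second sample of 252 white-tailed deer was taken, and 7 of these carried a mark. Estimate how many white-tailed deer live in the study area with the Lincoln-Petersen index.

N = 2088

N = (58 × 252) / 7 = 14616 / 7 = 2088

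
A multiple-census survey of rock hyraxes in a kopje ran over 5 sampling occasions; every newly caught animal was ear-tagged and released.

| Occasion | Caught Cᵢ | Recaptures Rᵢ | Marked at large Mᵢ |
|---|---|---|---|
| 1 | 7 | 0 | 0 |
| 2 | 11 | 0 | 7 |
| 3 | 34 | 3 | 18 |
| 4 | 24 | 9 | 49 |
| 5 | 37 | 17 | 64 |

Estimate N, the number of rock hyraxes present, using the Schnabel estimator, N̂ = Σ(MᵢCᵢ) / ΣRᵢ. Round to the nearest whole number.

Σ MᵢCᵢ = 0·7 + 7·11 + 18·34 + 49·24 + 64·37 = 0 + 77 + 612 + 1176 + 2368 = 4233
Σ Rᵢ = 0 + 0 + 3 + 9 + 17 = 29
N̂ = 4233 / 29 ≈ 146.0 → 146

N ≈ 146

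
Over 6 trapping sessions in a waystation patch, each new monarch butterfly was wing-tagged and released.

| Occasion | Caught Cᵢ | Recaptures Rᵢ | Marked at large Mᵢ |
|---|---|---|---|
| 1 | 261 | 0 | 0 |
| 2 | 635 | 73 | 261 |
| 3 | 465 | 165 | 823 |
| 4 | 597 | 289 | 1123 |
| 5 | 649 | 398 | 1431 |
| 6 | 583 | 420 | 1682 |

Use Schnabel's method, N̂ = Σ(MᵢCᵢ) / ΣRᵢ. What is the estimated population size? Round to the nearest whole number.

Σ MᵢCᵢ = 0·261 + 261·635 + 823·465 + 1123·597 + 1431·649 + 1682·583 = 0 + 165735 + 382695 + 670431 + 928719 + 980606 = 3128186
Σ Rᵢ = 0 + 73 + 165 + 289 + 398 + 420 = 1345
N̂ = 3128186 / 1345 ≈ 2325.8 → 2326

N ≈ 2326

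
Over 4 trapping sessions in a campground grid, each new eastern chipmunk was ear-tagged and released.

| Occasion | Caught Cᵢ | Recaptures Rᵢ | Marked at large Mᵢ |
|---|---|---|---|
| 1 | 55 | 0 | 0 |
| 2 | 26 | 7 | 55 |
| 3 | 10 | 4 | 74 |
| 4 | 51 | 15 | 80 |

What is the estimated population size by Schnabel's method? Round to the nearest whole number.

N ≈ 240

Σ MᵢCᵢ = 0·55 + 55·26 + 74·10 + 80·51 = 0 + 1430 + 740 + 4080 = 6250
Σ Rᵢ = 0 + 7 + 4 + 15 = 26
N̂ = 6250 / 26 ≈ 240.4 → 240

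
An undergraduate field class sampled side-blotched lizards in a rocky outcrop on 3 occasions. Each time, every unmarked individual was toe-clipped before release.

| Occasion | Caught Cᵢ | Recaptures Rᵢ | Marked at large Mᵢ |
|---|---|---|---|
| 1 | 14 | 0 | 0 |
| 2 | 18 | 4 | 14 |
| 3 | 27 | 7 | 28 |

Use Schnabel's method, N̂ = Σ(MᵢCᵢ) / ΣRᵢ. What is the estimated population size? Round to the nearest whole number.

Σ MᵢCᵢ = 0·14 + 14·18 + 28·27 = 0 + 252 + 756 = 1008
Σ Rᵢ = 0 + 4 + 7 = 11
N̂ = 1008 / 11 ≈ 91.6 → 92

N ≈ 92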